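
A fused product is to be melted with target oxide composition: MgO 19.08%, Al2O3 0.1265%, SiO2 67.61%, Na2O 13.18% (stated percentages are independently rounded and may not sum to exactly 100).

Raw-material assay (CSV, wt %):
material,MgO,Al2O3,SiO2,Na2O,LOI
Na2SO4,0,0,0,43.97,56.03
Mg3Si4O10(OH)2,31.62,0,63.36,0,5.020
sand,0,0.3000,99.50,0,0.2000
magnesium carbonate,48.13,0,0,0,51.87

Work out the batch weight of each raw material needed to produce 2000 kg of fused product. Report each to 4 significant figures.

The whole derivation runs at exact precision in all steps — working values are shown, rounded to four significant figures, within the worked lines. Every reported result is rounded once only. Derived quantities (LOI, yield, the four compositions, net glass mass, totals) are rebuilt using the weight values on 2000 kg of glass at full precision exactly as shown in the question or the answer.
Per-oxide target masses for 2000 kg fused product:
  MgO: 19.08% × 2000 = 381.6 kg
  Al2O3: 0.1265% × 2000 = 2.530 kg
  SiO2: 67.61% × 2000 = 1352 kg
  Na2O: 13.18% × 2000 = 263.6 kg
Oxide-by-oxide audit with the batch weights as given, against the basis in use (sum by sum, the targets are met given rounding of the digits):
  MgO: 809.8·0.3162 + 260.8·0.4813 = 381.6 kg (target 381.6 kg)
  Al2O3: 843.3·0.003000 = 2.530 kg (target 2.530 kg)
  SiO2: 809.8·0.6336 + 843.3·0.9950 = 1352 kg (target 1352 kg)
  Na2O: 599.5·0.4397 = 263.6 kg (target 263.6 kg)
Glass-mass sanity pass: Σ batch − LOI loss = 2000 kg (the targets, summed, come to 2000 kg; basis as stated: 2000 kg — differing by rounding only).
Total batch = Σ batch = 2513 kg; LOI loss = Σ batch·LOI = 513.5 kg; yield: glass divided by total = 79.57%.

Batch per 2000 kg fused product:
  Na2SO4: 599.5 kg
  Mg3Si4O10(OH)2: 809.8 kg
  sand: 843.3 kg
  magnesium carbonate: 260.8 kg
Total batch = 2513 kg; LOI loss = 513.5 kg; yield = 79.57%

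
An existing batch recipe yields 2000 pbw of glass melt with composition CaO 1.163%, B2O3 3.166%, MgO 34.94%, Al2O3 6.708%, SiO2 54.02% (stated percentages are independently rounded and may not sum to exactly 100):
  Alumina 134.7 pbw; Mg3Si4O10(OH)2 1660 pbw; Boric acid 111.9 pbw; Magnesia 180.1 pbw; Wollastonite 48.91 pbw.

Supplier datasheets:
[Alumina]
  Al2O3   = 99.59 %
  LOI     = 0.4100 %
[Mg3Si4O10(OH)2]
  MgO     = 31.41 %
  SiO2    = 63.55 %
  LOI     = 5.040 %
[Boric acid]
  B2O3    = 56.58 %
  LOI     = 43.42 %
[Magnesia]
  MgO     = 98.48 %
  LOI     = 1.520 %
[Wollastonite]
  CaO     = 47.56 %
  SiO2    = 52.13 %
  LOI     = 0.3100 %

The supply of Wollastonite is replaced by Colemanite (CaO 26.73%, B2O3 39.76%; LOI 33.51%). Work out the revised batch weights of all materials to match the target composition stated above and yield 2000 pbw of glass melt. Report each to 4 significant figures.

Revised batch per 2000 pbw glass melt:
  Alumina: 134.7 pbw
  Mg3Si4O10(OH)2: 1700 pbw
  Boric acid: 50.76 pbw
  Magnesia: 167.3 pbw
  Colemanite: 87.02 pbw
Total batch = 2140 pbw; LOI loss = 140.0 pbw

Intermediates are shown rounded off to 4 significant digits on the page; the working math holds full float precision all the way through — every reported value sees exactly one rounding; all derived quantities (ignition loss, yield, the totals, net glass mass, five oxide percentages) are re-derived from the weighed amounts per 2000 pbw of glass at full float precision, as quoted within the problem or the answer.
Oxide-by-oxide targets in 2000 pbw glass melt:
  CaO: 1.163% × 2000 = 23.26 pbw
  B2O3: 3.166% × 2000 = 63.32 pbw
  MgO: 34.94% × 2000 = 698.8 pbw
  Al2O3: 6.708% × 2000 = 134.2 pbw
  SiO2: 54.02% × 2000 = 1080 pbw
Oxide-by-oxide audit with the batch weights as given, against the basis in use (oxide sums agree with the targets net of answer rounding effects):
  CaO: 87.02·0.2673 = 23.26 pbw (target 23.26 pbw)
  B2O3: 50.76·0.5658 + 87.02·0.3976 = 63.32 pbw (target 63.32 pbw)
  MgO: 1700·0.3141 + 167.3·0.9848 = 698.7 pbw (target 698.8 pbw)
  Al2O3: 134.7·0.9959 = 134.1 pbw (target 134.2 pbw)
  SiO2: 1700·0.6355 = 1080 pbw (target 1080 pbw)
Glass mass check: whole batch net of LOI = 2000 pbw (the Σ of target masses is 2000 pbw; basis as stated: 2000 pbw — gaps are rounding artifacts).
Whole-batch sum: Σ batch = 2140 pbw; loss to ignition Σ batch·LOI = 140.0 pbw; yield: glass divided by total = 93.46%.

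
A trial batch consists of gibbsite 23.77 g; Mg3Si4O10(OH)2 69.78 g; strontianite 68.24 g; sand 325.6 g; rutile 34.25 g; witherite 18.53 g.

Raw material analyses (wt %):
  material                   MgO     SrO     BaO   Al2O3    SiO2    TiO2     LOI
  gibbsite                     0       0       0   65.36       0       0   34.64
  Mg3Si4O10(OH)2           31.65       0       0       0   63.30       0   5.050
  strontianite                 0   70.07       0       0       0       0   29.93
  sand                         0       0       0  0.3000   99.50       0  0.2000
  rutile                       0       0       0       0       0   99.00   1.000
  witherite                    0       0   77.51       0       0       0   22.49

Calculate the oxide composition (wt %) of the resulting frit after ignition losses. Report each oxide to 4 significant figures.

Mid-chain values are shown, rounded to four significant digits, when written out. All arithmetic keeps full float precision through the solve; each reported figure is rounded exactly once; derived quantities are recomputed in full precision (six oxide percentages, LOI, the yield, the totals, net glass mass) starting from the weights for 502.8 g of glass, as they appear in question or answer.
Delivered oxide masses:
  MgO: 69.78·0.3165 = 22.09 g
  SrO: 68.24·0.7007 = 47.82 g
  BaO: 18.53·0.7751 = 14.36 g
  Al2O3: 23.77·0.6536 + 325.6·0.003000 = 16.51 g
  SiO2: 69.78·0.6330 + 325.6·0.9950 = 368.1 g
  TiO2: 34.25·0.9900 = 33.91 g
LOI: 23.77·0.3464 + 69.78·0.05050 + 68.24·0.2993 + 325.6·0.002000 + 34.25·0.01000 + 18.53·0.2249 = 37.34 g
Resulting glass, batch − LOI: 540.2 − 37.34 = 502.8 g (= the summed oxide contributions)
percent by weight: oxide/glass ×100

Glass mass = 502.8 g (batch 540.2 − LOI 37.34).
Composition: MgO 4.392%, SrO 9.509%, BaO 2.856%, Al2O3 3.284%, SiO2 73.21%, TiO2 6.743%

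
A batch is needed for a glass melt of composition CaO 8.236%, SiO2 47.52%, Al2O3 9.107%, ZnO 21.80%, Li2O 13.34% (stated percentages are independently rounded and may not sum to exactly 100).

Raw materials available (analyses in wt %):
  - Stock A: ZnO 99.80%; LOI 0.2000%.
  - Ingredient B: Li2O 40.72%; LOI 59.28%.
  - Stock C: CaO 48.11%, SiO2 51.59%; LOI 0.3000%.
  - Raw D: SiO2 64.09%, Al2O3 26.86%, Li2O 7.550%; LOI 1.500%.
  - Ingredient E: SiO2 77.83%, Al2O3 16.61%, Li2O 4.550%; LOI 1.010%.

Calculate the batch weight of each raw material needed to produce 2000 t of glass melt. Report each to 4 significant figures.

Batch per 2000 t glass melt:
  Stock A: 436.9 t
  Ingredient B: 532.1 t
  Stock C: 342.4 t
  Raw D: 129.0 t
  Ingredient E: 887.9 t
Total batch = 2328 t; LOI loss = 328.2 t; yield = 85.90%

Each numeric step runs at full precision from start to finish. In-progress results are printed (rounded to four significant digits) in the working — each reported number sees exactly one rounding; derived quantities (glass mass, ignition loss, the totals, five oxide percentages, yield) are recomputed starting from the weights for 2000 t of glass at exact precision, precisely as stated by problem or answer.
Target oxide masses per 2000 t glass melt:
  CaO: 8.236% × 2000 = 164.7 t
  SiO2: 47.52% × 2000 = 950.4 t
  Al2O3: 9.107% × 2000 = 182.1 t
  ZnO: 21.80% × 2000 = 436.0 t
  Li2O: 13.34% × 2000 = 266.8 t
Checking each oxide sum per the reported batch figures, on the stated basis (delivered sums recover each target given rounding of the digits):
  CaO: 342.4·0.4811 = 164.7 t (target 164.7 t)
  SiO2: 342.4·0.5159 + 129.0·0.6409 + 887.9·0.7783 = 950.4 t (target 950.4 t)
  Al2O3: 129.0·0.2686 + 887.9·0.1661 = 182.1 t (target 182.1 t)
  ZnO: 436.9·0.9980 = 436.0 t (target 436.0 t)
  Li2O: 532.1·0.4072 + 129.0·0.07550 + 887.9·0.04550 = 266.8 t (target 266.8 t)
Glass-mass closure: batch Σ − ignition loss = 2000 t (the targets, summed, come to 2000 t; with the basis standing at 2000 t — a pure rounding effect).
Total batch = Σ batch = 2328 t; loss to ignition Σ batch·LOI = 328.2 t; the yield ratio, glass ÷ batch: 85.90%.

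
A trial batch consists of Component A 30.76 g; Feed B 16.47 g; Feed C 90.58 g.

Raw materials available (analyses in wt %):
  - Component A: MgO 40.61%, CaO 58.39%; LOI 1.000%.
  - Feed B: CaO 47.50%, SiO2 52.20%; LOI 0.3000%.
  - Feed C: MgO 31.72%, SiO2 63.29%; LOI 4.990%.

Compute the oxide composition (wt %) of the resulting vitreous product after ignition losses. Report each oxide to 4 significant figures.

Glass mass = 132.9 g (batch 137.8 − LOI 4.877).
Composition: MgO 31.01%, CaO 19.40%, SiO2 49.59%

All arithmetic keeps exact precision at each step — intermediates appear with 4-significant-figure rounding alongside each step; every reported number carries a single rounding; derived quantities are carried at full float precision (glass mass, totals, the yield, LOI, the three compositions) from the batch weights at 132.9 g of glass, as set out in either problem or answer.
Mass of each oxide from the mix:
  MgO: 30.76·0.4061 + 90.58·0.3172 = 41.22 g
  CaO: 30.76·0.5839 + 16.47·0.4750 = 25.78 g
  SiO2: 16.47·0.5220 + 90.58·0.6329 = 65.93 g
LOI: 30.76·0.01000 + 16.47·0.003000 + 90.58·0.04990 = 4.877 g
Resulting glass, batch − LOI: 137.8 − 4.877 = 132.9 g (= the summed oxide contributions)
wt %: oxide over glass, times 100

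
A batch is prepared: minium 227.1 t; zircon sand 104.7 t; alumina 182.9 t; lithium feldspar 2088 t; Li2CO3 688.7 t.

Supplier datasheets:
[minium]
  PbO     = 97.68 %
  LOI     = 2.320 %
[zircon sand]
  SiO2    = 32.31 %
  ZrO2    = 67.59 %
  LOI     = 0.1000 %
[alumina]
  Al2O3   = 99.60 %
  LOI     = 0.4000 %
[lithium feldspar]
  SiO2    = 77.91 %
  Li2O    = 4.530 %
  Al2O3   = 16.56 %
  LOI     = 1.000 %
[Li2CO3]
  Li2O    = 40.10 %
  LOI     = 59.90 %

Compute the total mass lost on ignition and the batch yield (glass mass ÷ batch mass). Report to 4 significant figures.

LOI loss = 439.5 t; glass = 2852 t; yield = 86.65%

The intermediate values are shown rounded to four significant figures when written out — all internal work carries full float precision from start to finish; exactly one rounding lands on every reported result. All derived quantities are computed at full float precision (ignition loss, the five compositions, totals, yield, glass mass) using the weight values per 2852 t of glass as quoted within the problem or the answer.
Material-by-material LOI:
  minium: 227.1 × 0.02320 = 5.269 t
  zircon sand: 104.7 × 0.001000 = 0.1047 t
  alumina: 182.9 × 0.004000 = 0.7316 t
  lithium feldspar: 2088 × 0.01000 = 20.88 t
  Li2CO3: 688.7 × 0.5990 = 412.5 t
Total LOI = 439.5 t
Glass = batch − LOI = 3291 − 439.5 = 2852 t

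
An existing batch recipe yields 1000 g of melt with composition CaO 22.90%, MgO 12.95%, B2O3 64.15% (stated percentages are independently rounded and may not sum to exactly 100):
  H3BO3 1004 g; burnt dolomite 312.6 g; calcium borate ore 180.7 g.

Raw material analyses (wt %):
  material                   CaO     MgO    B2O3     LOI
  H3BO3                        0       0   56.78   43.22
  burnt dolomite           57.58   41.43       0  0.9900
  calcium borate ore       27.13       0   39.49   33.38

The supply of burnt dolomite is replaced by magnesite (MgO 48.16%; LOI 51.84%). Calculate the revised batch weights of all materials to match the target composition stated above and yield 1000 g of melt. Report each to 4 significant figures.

Revised batch per 1000 g melt:
  H3BO3: 542.7 g
  magnesite: 268.9 g
  calcium borate ore: 844.1 g
Total batch = 1656 g; LOI loss = 655.7 g

The intermediate values are displayed, with 4-significant-figure rounding, in the working; full float precision is kept end to end; every reported value is rounded a single time; the derived quantities are rebuilt from the batch weights on 1000 g of glass at full precision (glass mass, totals, the yield, the three compositions, LOI) as written in question or answer.
The oxide mass targets at 1000 g melt:
  CaO: 22.90% × 1000 = 229.0 g
  MgO: 12.95% × 1000 = 129.5 g
  B2O3: 64.15% × 1000 = 641.5 g
Per-oxide balance check using the reported weights, relative to the basis at hand (sum by sum, the targets are met modulo rounding of the values):
  CaO: 844.1·0.2713 = 229.0 g (target 229.0 g)
  MgO: 268.9·0.4816 = 129.5 g (target 129.5 g)
  B2O3: 542.7·0.5678 + 844.1·0.3949 = 641.5 g (target 641.5 g)
Glass-mass closure: the batch minus its LOI: 1000 g (summing oxide targets gives 1000 g; versus the stated basis of 1000 g — deltas are rounding alone).
Whole-batch sum: Σ batch = 1656 g; LOI loss = Σ batch·LOI = 655.7 g; glass ÷ batch gives a yield of 60.40%.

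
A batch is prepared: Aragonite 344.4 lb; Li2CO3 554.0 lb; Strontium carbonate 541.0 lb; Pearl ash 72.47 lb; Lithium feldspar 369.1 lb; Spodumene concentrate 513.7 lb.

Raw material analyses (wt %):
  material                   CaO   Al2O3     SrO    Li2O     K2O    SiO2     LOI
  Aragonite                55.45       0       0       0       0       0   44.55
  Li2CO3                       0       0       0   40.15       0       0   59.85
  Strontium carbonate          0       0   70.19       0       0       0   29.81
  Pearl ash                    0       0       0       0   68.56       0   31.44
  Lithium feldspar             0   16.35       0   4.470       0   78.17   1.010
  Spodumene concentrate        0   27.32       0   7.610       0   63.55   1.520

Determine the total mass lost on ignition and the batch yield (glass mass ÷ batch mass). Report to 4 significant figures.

LOI loss = 680.6 lb; glass = 1714 lb; yield = 71.58%

Intermediates are shown (rounded to 4 significant figures) when written out; every computation maintains full precision all the way through. Each reported number is rounded only once. Derived quantities are re-derived using the weight values at 1714 lb of glass at exact precision (yield, ignition loss, glass mass, totals, the six compositions), exactly as printed in question or answer.
Ignition loss by material:
  Aragonite: 344.4 × 0.4455 = 153.4 lb
  Li2CO3: 554.0 × 0.5985 = 331.6 lb
  Strontium carbonate: 541.0 × 0.2981 = 161.3 lb
  Pearl ash: 72.47 × 0.3144 = 22.78 lb
  Lithium feldspar: 369.1 × 0.01010 = 3.728 lb
  Spodumene concentrate: 513.7 × 0.01520 = 7.808 lb
Total LOI = 680.6 lb
Glass = batch − LOI = 2395 − 680.6 = 1714 lb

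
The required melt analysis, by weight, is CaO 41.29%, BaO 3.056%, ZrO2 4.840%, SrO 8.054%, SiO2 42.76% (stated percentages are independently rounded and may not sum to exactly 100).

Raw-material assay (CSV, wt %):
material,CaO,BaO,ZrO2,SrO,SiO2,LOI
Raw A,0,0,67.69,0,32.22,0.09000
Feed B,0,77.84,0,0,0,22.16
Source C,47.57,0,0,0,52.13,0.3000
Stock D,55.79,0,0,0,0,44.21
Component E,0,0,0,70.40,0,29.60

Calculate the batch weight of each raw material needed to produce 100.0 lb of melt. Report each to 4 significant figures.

Batch per 100.0 lb melt:
  Raw A: 7.150 lb
  Feed B: 3.926 lb
  Source C: 77.61 lb
  Stock D: 7.838 lb
  Component E: 11.44 lb
Total batch = 108.0 lb; LOI loss = 7.961 lb; yield = 92.63%

The whole derivation keeps exact precision throughout. Values along the way are printed rounded to 4 significant figures in the printout; a single rounding finalizes every reported result. The derived quantities are re-derived from the batch weights on 100.0 lb of glass in full precision (the five compositions, the yield, totals, glass mass, LOI), as written in problem or answer.
Oxide mass targets, per 100.0 lb melt:
  CaO: 41.29% × 100.0 = 41.29 lb
  BaO: 3.056% × 100.0 = 3.056 lb
  ZrO2: 4.840% × 100.0 = 4.840 lb
  SrO: 8.054% × 100.0 = 8.054 lb
  SiO2: 42.76% × 100.0 = 42.76 lb
Checking each oxide sum from the weights as reported, on the stated basis (target by target, the sums agree net of answer rounding effects):
  CaO: 77.61·0.4757 + 7.838·0.5579 = 41.29 lb (target 41.29 lb)
  BaO: 3.926·0.7784 = 3.056 lb (target 3.056 lb)
  ZrO2: 7.150·0.6769 = 4.840 lb (target 4.840 lb)
  SrO: 11.44·0.7040 = 8.054 lb (target 8.054 lb)
  SiO2: 7.150·0.3222 + 77.61·0.5213 = 42.76 lb (target 42.76 lb)
The glass-mass cross-check: batch Σ − ignition loss = 100.0 lb (oxide target masses add up to 100.0 lb; the stated basis being 100.0 lb — a pure rounding effect).
Whole-batch sum: Σ batch = 108.0 lb; LOI removed, Σ of batch·LOI: 7.961 lb; yield = glass ÷ total batch = 92.63%.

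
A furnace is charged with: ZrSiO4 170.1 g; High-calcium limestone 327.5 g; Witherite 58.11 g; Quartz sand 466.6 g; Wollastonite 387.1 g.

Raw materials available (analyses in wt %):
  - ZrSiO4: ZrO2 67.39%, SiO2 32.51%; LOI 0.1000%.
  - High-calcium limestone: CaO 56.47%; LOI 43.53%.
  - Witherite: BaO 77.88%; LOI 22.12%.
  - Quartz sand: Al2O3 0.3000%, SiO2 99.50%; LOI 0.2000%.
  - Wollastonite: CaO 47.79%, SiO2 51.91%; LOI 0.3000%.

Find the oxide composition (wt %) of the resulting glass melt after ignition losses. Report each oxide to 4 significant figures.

Glass mass = 1252 g (batch 1409 − LOI 157.7).
Composition: Al2O3 0.1118%, CaO 29.55%, BaO 3.615%, ZrO2 9.158%, SiO2 57.56%

All arithmetic carries full float precision throughout — in-progress results appear rounded to four significant digits between the steps — every reported figure is rounded just once. All derived quantities (the five compositions, glass mass, LOI, yield, totals) are carried at full precision using the weight values on 1252 g of glass, exactly as printed in the problem or answer text.
Oxide-by-oxide delivered mass:
  Al2O3: 466.6·0.003000 = 1.400 g
  CaO: 327.5·0.5647 + 387.1·0.4779 = 369.9 g
  BaO: 58.11·0.7788 = 45.26 g
  ZrO2: 170.1·0.6739 = 114.6 g
  SiO2: 170.1·0.3251 + 466.6·0.9950 + 387.1·0.5191 = 720.5 g
LOI: 170.1·0.001000 + 327.5·0.4353 + 58.11·0.2212 + 466.6·0.002000 + 387.1·0.003000 = 157.7 g
Glass = total batch minus LOI = 1409 − 157.7 = 1252 g (consistent with Σ oxide mass)
oxide / glass × 100 gives the wt %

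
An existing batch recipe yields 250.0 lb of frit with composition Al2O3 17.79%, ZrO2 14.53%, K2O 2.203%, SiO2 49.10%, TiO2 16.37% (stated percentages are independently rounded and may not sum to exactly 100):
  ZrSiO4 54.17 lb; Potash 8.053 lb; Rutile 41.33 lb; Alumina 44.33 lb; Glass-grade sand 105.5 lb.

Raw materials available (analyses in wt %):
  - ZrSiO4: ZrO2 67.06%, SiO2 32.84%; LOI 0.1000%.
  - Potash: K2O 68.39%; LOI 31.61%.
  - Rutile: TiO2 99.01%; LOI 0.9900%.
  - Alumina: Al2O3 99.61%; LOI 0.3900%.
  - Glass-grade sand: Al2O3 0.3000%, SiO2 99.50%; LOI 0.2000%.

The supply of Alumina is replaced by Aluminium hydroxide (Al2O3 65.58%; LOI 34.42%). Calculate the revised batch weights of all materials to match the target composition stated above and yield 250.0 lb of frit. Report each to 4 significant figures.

Revised batch per 250.0 lb frit:
  ZrSiO4: 54.17 lb
  Potash: 8.053 lb
  Rutile: 41.33 lb
  Aluminium hydroxide: 67.34 lb
  Glass-grade sand: 105.5 lb
Total batch = 276.4 lb; LOI loss = 26.40 lb

All arithmetic runs at full float precision from start to finish. Values along the way are displayed rounded to four significant figures within the worked lines — a single rounding produces each reported number. The derived quantities are re-derived in exact precision (the totals, net glass mass, five oxide percentages, LOI, the yield) from the weighed amounts on 250.0 lb of glass, as quoted within the problem or answer text.
Target oxide masses per 250.0 lb frit:
  Al2O3: 17.79% × 250.0 = 44.48 lb
  ZrO2: 14.53% × 250.0 = 36.33 lb
  K2O: 2.203% × 250.0 = 5.508 lb
  SiO2: 49.10% × 250.0 = 122.8 lb
  TiO2: 16.37% × 250.0 = 40.93 lb
Checking each oxide sum given the weights on record, for the quoted basis mass (each sum matches its target mass exact up to rounding of places):
  Al2O3: 67.34·0.6558 + 105.5·0.003000 = 44.48 lb (target 44.48 lb)
  ZrO2: 54.17·0.6706 = 36.33 lb (target 36.33 lb)
  K2O: 8.053·0.6839 = 5.507 lb (target 5.508 lb)
  SiO2: 54.17·0.3284 + 105.5·0.9950 = 122.8 lb (target 122.8 lb)
  TiO2: 41.33·0.9901 = 40.92 lb (target 40.93 lb)
Glass-mass bookkeeping: net batch after ignition = 250.0 lb (targets for the oxides total 250.0 lb; stated basis 250.0 lb — gaps are rounding artifacts).
Summing the batch: Σ batch = 276.4 lb; ignition loss, Σ(batch × LOI) = 26.40 lb; as yield: glass ÷ batch → 90.45%.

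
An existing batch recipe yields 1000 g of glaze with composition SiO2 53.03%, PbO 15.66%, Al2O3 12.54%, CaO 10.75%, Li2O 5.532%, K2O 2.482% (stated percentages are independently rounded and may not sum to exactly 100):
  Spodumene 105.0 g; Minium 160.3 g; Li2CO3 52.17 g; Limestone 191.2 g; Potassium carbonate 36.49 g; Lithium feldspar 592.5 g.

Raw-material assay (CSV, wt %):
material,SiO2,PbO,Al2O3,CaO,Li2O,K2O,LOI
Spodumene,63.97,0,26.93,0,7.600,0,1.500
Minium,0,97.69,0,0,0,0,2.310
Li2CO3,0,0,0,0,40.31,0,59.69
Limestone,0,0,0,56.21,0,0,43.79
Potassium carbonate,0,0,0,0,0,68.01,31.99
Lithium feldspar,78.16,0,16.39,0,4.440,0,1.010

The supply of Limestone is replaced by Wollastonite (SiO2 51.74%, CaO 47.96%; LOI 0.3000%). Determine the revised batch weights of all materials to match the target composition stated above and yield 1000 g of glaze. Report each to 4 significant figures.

Each numeric step keeps full float precision through every step; values along the way appear rounded to 4 significant figures across the worked steps; exactly one rounding goes into every reported figure. Derived quantities, including totals, the six compositions, ignition loss, yield, net glass mass, are re-derived using the weight values for 1000 g of glass at exact precision as set out in problem or answer.
Target oxide masses per 1000 g glaze:
  SiO2: 53.03% × 1000 = 530.3 g
  PbO: 15.66% × 1000 = 156.6 g
  Al2O3: 12.54% × 1000 = 125.4 g
  CaO: 10.75% × 1000 = 107.5 g
  Li2O: 5.532% × 1000 = 55.32 g
  K2O: 2.482% × 1000 = 24.82 g
Checking each oxide sum working from each reported weight, on the stated basis (summed amounts equal target values exact up to rounding of places):
  SiO2: 285.0·0.6397 + 224.1·0.5174 + 296.9·0.7816 = 530.3 g (target 530.3 g)
  PbO: 160.3·0.9769 = 156.6 g (target 156.6 g)
  Al2O3: 285.0·0.2693 + 296.9·0.1639 = 125.4 g (target 125.4 g)
  CaO: 224.1·0.4796 = 107.5 g (target 107.5 g)
  Li2O: 285.0·0.07600 + 50.81·0.4031 + 296.9·0.04440 = 55.32 g (target 55.32 g)
  K2O: 36.49·0.6801 = 24.82 g (target 24.82 g)
Glass mass check: total charge less LOI = 999.9 g (the targets, summed, come to 999.9 g; with the basis standing at 1000 g — a pure rounding effect).
Whole-batch sum: Σ batch = 1054 g; ignition loss, Σ(batch × LOI) = 53.65 g; yield = glass ÷ total batch = 94.91%.

Revised batch per 1000 g glaze:
  Spodumene: 285.0 g
  Minium: 160.3 g
  Li2CO3: 50.81 g
  Wollastonite: 224.1 g
  Potassium carbonate: 36.49 g
  Lithium feldspar: 296.9 g
Total batch = 1054 g; LOI loss = 53.65 g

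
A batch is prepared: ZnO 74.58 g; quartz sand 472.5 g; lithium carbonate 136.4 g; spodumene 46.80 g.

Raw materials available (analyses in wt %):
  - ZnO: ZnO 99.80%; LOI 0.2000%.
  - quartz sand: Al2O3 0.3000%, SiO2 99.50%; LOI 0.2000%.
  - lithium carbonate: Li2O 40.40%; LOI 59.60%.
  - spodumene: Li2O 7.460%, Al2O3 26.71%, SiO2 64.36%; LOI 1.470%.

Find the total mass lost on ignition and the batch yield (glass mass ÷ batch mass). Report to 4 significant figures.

Mid-chain values are printed (rounded to 4 significant digits) alongside each step. The working math holds exact precision through the solve. Every reported result is rounded once only. All derived quantities (the totals, ignition loss, the yield, the four compositions, net glass mass) are re-derived from the batch weights per 647.2 g of glass at full precision precisely as stated by the problem or answer text.
LOI of each material in turn:
  ZnO: 74.58 × 0.002000 = 0.1492 g
  quartz sand: 472.5 × 0.002000 = 0.9450 g
  lithium carbonate: 136.4 × 0.5960 = 81.29 g
  spodumene: 46.80 × 0.01470 = 0.6880 g
Total LOI = 83.08 g
Glass = batch − LOI = 730.3 − 83.08 = 647.2 g

LOI loss = 83.08 g; glass = 647.2 g; yield = 88.62%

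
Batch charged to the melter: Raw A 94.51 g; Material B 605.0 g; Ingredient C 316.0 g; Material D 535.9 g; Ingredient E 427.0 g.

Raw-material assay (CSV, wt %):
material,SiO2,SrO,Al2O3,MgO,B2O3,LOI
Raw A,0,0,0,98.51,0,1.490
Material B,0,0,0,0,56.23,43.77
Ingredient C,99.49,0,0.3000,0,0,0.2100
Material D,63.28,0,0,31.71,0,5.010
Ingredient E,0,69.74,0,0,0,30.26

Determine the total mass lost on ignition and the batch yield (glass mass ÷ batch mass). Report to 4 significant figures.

LOI loss = 422.9 g; glass = 1555 g; yield = 78.62%

Working values are printed (rounded to four significant digits) as written. All internal work maintains full precision in all steps; every reported figure is rounded only once. The derived quantities (ignition loss, net glass mass, totals, five oxide percentages, the yield) are computed starting from the weights at 1555 g of glass in full precision, exactly as shown in the problem or the answer.
LOI of each material in turn:
  Raw A: 94.51 × 0.01490 = 1.408 g
  Material B: 605.0 × 0.4377 = 264.8 g
  Ingredient C: 316.0 × 0.002100 = 0.6636 g
  Material D: 535.9 × 0.05010 = 26.85 g
  Ingredient E: 427.0 × 0.3026 = 129.2 g
Total LOI = 422.9 g
Glass = batch − LOI = 1978 − 422.9 = 1555 g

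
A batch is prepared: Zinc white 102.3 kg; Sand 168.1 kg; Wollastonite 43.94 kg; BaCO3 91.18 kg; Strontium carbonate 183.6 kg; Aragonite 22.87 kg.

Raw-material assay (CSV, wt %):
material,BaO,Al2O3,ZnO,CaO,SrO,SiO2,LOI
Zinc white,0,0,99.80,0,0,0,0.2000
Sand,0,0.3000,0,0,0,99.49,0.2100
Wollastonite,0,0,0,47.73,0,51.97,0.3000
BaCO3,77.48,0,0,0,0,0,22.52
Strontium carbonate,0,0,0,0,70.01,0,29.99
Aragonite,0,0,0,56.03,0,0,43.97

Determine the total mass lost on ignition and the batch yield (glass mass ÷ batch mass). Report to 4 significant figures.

LOI loss = 86.34 kg; glass = 525.6 kg; yield = 85.89%

Intermediates are printed rounded to four significant figures alongside each step — the whole derivation holds full precision at every stage. Every reported result is rounded exactly once. Derived quantities are computed from the weighed amounts on 525.6 kg of glass at full precision (the yield, ignition loss, net glass mass, the six compositions, the totals) exactly as shown in question or answer.
Per-material ignition loss:
  Zinc white: 102.3 × 0.002000 = 0.2046 kg
  Sand: 168.1 × 0.002100 = 0.3530 kg
  Wollastonite: 43.94 × 0.003000 = 0.1318 kg
  BaCO3: 91.18 × 0.2252 = 20.53 kg
  Strontium carbonate: 183.6 × 0.2999 = 55.06 kg
  Aragonite: 22.87 × 0.4397 = 10.06 kg
Total LOI = 86.34 kg
Glass = batch − LOI = 612.0 − 86.34 = 525.6 kg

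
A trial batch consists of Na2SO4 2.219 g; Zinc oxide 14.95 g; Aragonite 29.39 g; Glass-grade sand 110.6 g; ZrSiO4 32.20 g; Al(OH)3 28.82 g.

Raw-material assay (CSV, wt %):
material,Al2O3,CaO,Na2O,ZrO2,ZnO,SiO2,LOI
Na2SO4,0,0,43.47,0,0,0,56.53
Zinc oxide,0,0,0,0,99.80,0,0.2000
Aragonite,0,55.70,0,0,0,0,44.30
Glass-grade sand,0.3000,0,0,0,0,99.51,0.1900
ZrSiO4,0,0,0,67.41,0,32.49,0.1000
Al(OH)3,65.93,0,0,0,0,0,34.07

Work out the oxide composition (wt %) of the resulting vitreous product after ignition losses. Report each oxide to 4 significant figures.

Working values appear with 4-significant-digit rounding at each printed step — all arithmetic runs at full precision in all steps; each reported result includes exactly one rounding — the derived quantities are computed from the weighed amounts for 193.8 g of glass at exact precision (glass mass, yield, the six compositions, the totals, LOI), as they appear in the problem or the answer.
What the batch supplies per oxide:
  Al2O3: 110.6·0.003000 + 28.82·0.6593 = 19.33 g
  CaO: 29.39·0.5570 = 16.37 g
  Na2O: 2.219·0.4347 = 0.9646 g
  ZrO2: 32.20·0.6741 = 21.71 g
  ZnO: 14.95·0.9980 = 14.92 g
  SiO2: 110.6·0.9951 + 32.20·0.3249 = 120.5 g
LOI: 2.219·0.5653 + 14.95·0.002000 + 29.39·0.4430 + 110.6·0.001900 + 32.20·0.001000 + 28.82·0.3407 = 24.37 g
Resulting glass, batch − LOI: 218.2 − 24.37 = 193.8 g (matching Σ of the oxides)
wt % = 100 × oxide mass / glass mass

Glass mass = 193.8 g (batch 218.2 − LOI 24.37).
Composition: Al2O3 9.975%, CaO 8.446%, Na2O 0.4977%, ZrO2 11.20%, ZnO 7.698%, SiO2 62.18%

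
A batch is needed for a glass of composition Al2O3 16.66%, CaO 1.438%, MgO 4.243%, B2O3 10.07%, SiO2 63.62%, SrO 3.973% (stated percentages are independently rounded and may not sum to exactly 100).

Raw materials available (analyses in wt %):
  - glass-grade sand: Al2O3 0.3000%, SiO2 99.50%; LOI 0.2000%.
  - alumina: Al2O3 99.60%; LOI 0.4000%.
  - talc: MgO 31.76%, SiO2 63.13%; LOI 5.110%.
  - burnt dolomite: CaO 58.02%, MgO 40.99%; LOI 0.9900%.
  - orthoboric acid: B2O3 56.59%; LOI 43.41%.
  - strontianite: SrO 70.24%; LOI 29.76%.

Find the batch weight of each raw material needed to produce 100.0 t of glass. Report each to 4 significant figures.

Mid-chain values are displayed (rounded to four significant figures) at each printed step. Each numeric step carries full precision in all steps; every reported figure includes exactly one rounding. The derived quantities (totals, LOI, yield, the six compositions, net glass mass) are rebuilt using the weight values for 100.0 t of glass at full float precision exactly as printed in problem or answer.
Target oxide masses per 100.0 t glass:
  Al2O3: 16.66% × 100.0 = 16.66 t
  CaO: 1.438% × 100.0 = 1.438 t
  MgO: 4.243% × 100.0 = 4.243 t
  B2O3: 10.07% × 100.0 = 10.07 t
  SiO2: 63.62% × 100.0 = 63.62 t
  SrO: 3.973% × 100.0 = 3.973 t
A balance pass over the oxides, per the reported batch figures, for the quoted basis mass (sum by sum, the targets are met once rounding is allowed for):
  Al2O3: 57.49·0.003000 + 16.55·0.9960 = 16.66 t (target 16.66 t)
  CaO: 2.478·0.5802 = 1.438 t (target 1.438 t)
  MgO: 10.16·0.3176 + 2.478·0.4099 = 4.243 t (target 4.243 t)
  B2O3: 17.79·0.5659 = 10.07 t (target 10.07 t)
  SiO2: 57.49·0.9950 + 10.16·0.6313 = 63.62 t (target 63.62 t)
  SrO: 5.656·0.7024 = 3.973 t (target 3.973 t)
Mass balance on the glass: total charge less LOI = 99.99 t (summing oxide targets gives 100.0 t; versus the stated basis of 100.0 t — rounding explains the deltas).
Batch total: Σ batch = 110.1 t; LOI loss = Σ batch·LOI = 10.13 t; yield, glass over the total, = 90.80%.

Batch per 100.0 t glass:
  glass-grade sand: 57.49 t
  alumina: 16.55 t
  talc: 10.16 t
  burnt dolomite: 2.478 t
  orthoboric acid: 17.79 t
  strontianite: 5.656 t
Total batch = 110.1 t; LOI loss = 10.13 t; yield = 90.80%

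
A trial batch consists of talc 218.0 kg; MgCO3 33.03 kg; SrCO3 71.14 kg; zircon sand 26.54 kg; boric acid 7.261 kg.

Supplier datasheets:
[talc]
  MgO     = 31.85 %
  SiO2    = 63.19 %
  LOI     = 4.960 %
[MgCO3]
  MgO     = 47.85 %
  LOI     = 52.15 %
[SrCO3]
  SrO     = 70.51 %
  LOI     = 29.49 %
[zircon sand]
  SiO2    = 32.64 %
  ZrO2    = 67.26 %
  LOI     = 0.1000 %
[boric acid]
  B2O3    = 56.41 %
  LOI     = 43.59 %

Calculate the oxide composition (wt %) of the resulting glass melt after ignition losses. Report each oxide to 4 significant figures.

Glass mass = 303.8 kg (batch 356.0 − LOI 52.21).
Composition: MgO 28.06%, SiO2 48.20%, B2O3 1.348%, ZrO2 5.877%, SrO 16.51%

Full float precision is kept throughout — intermediates appear with 4-significant-digit rounding in the printout; each reported value undergoes a single rounding. Derived quantities are computed at exact precision (glass mass, the five compositions, LOI, totals, the yield) from the weighed amounts per 303.8 kg of glass exactly as shown in question or answer.
Delivered oxide masses:
  MgO: 218.0·0.3185 + 33.03·0.4785 = 85.24 kg
  SiO2: 218.0·0.6319 + 26.54·0.3264 = 146.4 kg
  B2O3: 7.261·0.5641 = 4.096 kg
  ZrO2: 26.54·0.6726 = 17.85 kg
  SrO: 71.14·0.7051 = 50.16 kg
LOI: 218.0·0.04960 + 33.03·0.5215 + 71.14·0.2949 + 26.54·0.001000 + 7.261·0.4359 = 52.21 kg
Resulting glass, batch − LOI: 356.0 − 52.21 = 303.8 kg (= Σ oxide masses)
wt % = 100 × oxide mass / glass mass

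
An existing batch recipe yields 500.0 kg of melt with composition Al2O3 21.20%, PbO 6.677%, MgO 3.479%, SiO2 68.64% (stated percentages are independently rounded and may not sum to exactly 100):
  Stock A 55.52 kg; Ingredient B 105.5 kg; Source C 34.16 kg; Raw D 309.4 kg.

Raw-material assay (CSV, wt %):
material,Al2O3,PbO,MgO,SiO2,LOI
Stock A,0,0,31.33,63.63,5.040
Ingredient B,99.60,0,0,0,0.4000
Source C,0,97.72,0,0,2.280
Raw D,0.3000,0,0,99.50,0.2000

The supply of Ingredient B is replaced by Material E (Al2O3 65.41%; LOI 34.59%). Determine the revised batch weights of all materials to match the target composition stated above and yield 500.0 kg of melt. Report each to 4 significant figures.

Revised batch per 500.0 kg melt:
  Stock A: 55.52 kg
  Material E: 160.6 kg
  Source C: 34.16 kg
  Raw D: 309.4 kg
Total batch = 559.7 kg; LOI loss = 59.75 kg

Intermediates are printed rounded to four significant digits in the printout; the whole derivation holds full precision through every step — a single rounding finalizes every reported figure. Derived quantities, which include the four compositions, net glass mass, yield, LOI, the totals, are carried in exact precision, as quoted within either problem or answer, from the weighed amounts per 500.0 kg of glass.
Target masses of each oxide per 500.0 kg melt:
  Al2O3: 21.20% × 500.0 = 106.0 kg
  PbO: 6.677% × 500.0 = 33.38 kg
  MgO: 3.479% × 500.0 = 17.40 kg
  SiO2: 68.64% × 500.0 = 343.2 kg
Balance tally, oxide-wise, per the reported batch figures, at the basis given (every target is met by its sum net of answer rounding effects):
  Al2O3: 160.6·0.6541 + 309.4·0.003000 = 106.0 kg (target 106.0 kg)
  PbO: 34.16·0.9772 = 33.38 kg (target 33.38 kg)
  MgO: 55.52·0.3133 = 17.39 kg (target 17.40 kg)
  SiO2: 55.52·0.6363 + 309.4·0.9950 = 343.2 kg (target 343.2 kg)
The glass-mass cross-check: batch Σ − ignition loss = 499.9 kg (summing oxide targets gives 500.0 kg; basis as stated: 500.0 kg — differing by rounding only).
Adding the batch up: Σ batch = 559.7 kg; Σ batch·LOI gives LOI loss = 59.75 kg; as yield: glass ÷ batch → 89.32%.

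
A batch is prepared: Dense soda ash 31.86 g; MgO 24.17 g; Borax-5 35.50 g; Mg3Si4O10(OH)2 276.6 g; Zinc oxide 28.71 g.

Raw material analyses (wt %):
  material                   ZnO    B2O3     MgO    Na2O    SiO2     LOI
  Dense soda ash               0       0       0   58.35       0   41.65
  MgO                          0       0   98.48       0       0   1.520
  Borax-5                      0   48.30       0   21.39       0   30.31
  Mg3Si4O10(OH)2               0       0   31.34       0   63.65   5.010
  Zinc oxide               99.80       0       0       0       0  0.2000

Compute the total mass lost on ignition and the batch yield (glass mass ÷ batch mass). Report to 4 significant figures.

LOI loss = 38.31 g; glass = 358.5 g; yield = 90.35%

All internal work holds full float precision in every operation — intermediates are shown rounded to four significant digits on the page; every reported result undergoes a single rounding — all derived quantities (yield, LOI, glass mass, totals, five oxide percentages) are rebuilt starting from the weights for 358.5 g of glass in exact precision, precisely as stated by the problem or the answer.
Loss on ignition, line by line:
  Dense soda ash: 31.86 × 0.4165 = 13.27 g
  MgO: 24.17 × 0.01520 = 0.3674 g
  Borax-5: 35.50 × 0.3031 = 10.76 g
  Mg3Si4O10(OH)2: 276.6 × 0.05010 = 13.86 g
  Zinc oxide: 28.71 × 0.002000 = 0.05742 g
Total LOI = 38.31 g
Glass = batch − LOI = 396.8 − 38.31 = 358.5 g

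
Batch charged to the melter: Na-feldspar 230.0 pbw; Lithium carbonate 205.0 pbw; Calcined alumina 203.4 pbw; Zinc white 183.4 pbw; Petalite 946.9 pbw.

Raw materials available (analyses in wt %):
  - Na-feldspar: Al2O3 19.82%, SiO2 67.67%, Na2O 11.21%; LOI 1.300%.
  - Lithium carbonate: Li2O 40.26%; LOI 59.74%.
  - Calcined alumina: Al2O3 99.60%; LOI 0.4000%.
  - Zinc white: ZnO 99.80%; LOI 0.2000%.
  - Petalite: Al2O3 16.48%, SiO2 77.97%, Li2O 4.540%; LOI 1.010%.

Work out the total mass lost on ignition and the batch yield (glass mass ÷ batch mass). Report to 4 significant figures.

Each numeric step keeps exact precision from first step to last; mid-chain values are printed, with 4-significant-digit rounding, at each printed step; every reported figure is rounded a single time — all derived quantities are re-derived from the batch weights for 1632 pbw of glass in full float precision (LOI, the totals, the five compositions, yield, net glass mass) as given in the problem or the answer.
LOI of each material in turn:
  Na-feldspar: 230.0 × 0.01300 = 2.990 pbw
  Lithium carbonate: 205.0 × 0.5974 = 122.5 pbw
  Calcined alumina: 203.4 × 0.004000 = 0.8136 pbw
  Zinc white: 183.4 × 0.002000 = 0.3668 pbw
  Petalite: 946.9 × 0.01010 = 9.564 pbw
Total LOI = 136.2 pbw
Glass = batch − LOI = 1769 − 136.2 = 1632 pbw

LOI loss = 136.2 pbw; glass = 1632 pbw; yield = 92.30%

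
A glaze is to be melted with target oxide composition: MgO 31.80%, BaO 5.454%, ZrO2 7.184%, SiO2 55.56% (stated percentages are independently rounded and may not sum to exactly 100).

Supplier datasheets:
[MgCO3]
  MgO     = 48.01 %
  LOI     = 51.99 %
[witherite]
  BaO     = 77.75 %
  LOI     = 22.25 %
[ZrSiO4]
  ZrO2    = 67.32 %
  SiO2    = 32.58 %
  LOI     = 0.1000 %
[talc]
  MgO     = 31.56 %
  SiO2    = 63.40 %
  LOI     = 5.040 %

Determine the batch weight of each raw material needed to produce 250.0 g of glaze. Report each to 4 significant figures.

Rounding to 4 significant figures governs each in-between result as shown; all internal work maintains full precision throughout. Each reported value undergoes a single rounding; all derived quantities are re-derived using the weight values for 250.0 g of glass in full float precision (the yield, net glass mass, totals, four oxide percentages, LOI), as given in problem or answer.
Per-oxide target masses for 250.0 g glaze:
  MgO: 31.80% × 250.0 = 79.50 g
  BaO: 5.454% × 250.0 = 13.64 g
  ZrO2: 7.184% × 250.0 = 17.96 g
  SiO2: 55.56% × 250.0 = 138.9 g
Sums-versus-targets review applying the batch weights above, relative to the basis at hand (sum by sum, the targets are met within answer rounding):
  MgO: 30.58·0.4801 + 205.4·0.3156 = 79.51 g (target 79.50 g)
  BaO: 17.54·0.7775 = 13.64 g (target 13.64 g)
  ZrO2: 26.68·0.6732 = 17.96 g (target 17.96 g)
  SiO2: 26.68·0.3258 + 205.4·0.6340 = 138.9 g (target 138.9 g)
Auditing the glass mass value: total batch − LOI = 250.0 g (the Σ of target masses is 250.0 g; stated basis 250.0 g — gaps are rounding artifacts).
Summing the batch: Σ batch = 280.2 g; ignition loss, Σ(batch × LOI) = 30.18 g; yield, glass over the total, = 89.23%.

Batch per 250.0 g glaze:
  MgCO3: 30.58 g
  witherite: 17.54 g
  ZrSiO4: 26.68 g
  talc: 205.4 g
Total batch = 280.2 g; LOI loss = 30.18 g; yield = 89.23%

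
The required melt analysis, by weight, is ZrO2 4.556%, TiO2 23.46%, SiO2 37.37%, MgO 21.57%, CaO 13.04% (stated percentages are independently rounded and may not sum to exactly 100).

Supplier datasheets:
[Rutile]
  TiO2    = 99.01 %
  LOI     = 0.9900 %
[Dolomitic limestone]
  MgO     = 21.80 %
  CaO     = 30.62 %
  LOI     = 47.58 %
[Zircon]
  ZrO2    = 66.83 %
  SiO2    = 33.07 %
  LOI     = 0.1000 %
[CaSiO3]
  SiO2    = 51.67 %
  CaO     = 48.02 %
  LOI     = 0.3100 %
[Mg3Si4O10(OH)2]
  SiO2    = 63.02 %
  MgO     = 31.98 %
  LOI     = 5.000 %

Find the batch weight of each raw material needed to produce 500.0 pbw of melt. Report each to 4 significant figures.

Batch per 500.0 pbw melt:
  Rutile: 118.5 pbw
  Dolomitic limestone: 141.1 pbw
  Zircon: 34.09 pbw
  CaSiO3: 45.80 pbw
  Mg3Si4O10(OH)2: 241.1 pbw
Total batch = 580.6 pbw; LOI loss = 80.54 pbw; yield = 86.13%

Working values are printed, rounded to 4 significant digits, at each printed step. The working math holds full float precision through the solve. A single rounding produces every reported number; derived quantities, which include net glass mass, LOI, yield, the five compositions, the totals, are carried at full precision, exactly as shown in the problem or answer text, starting from the weights at 500.0 pbw of glass.
Per-oxide target masses for 500.0 pbw melt:
  ZrO2: 4.556% × 500.0 = 22.78 pbw
  TiO2: 23.46% × 500.0 = 117.3 pbw
  SiO2: 37.37% × 500.0 = 186.8 pbw
  MgO: 21.57% × 500.0 = 107.8 pbw
  CaO: 13.04% × 500.0 = 65.20 pbw
A balance pass over the oxides, from the weights as reported, for the quoted basis mass (summed amounts equal target values modulo rounding of the values):
  ZrO2: 34.09·0.6683 = 22.78 pbw (target 22.78 pbw)
  TiO2: 118.5·0.9901 = 117.3 pbw (target 117.3 pbw)
  SiO2: 34.09·0.3307 + 45.80·0.5167 + 241.1·0.6302 = 186.9 pbw (target 186.8 pbw)
  MgO: 141.1·0.2180 + 241.1·0.3198 = 107.9 pbw (target 107.8 pbw)
  CaO: 141.1·0.3062 + 45.80·0.4802 = 65.20 pbw (target 65.20 pbw)
The glass-mass cross-check: batch Σ − ignition loss = 500.1 pbw (per-oxide target masses sum to 500.0 pbw; with the basis standing at 500.0 pbw — differing by rounding only).
Summing the batch: Σ batch = 580.6 pbw; loss to ignition Σ batch·LOI = 80.54 pbw; yield, glass over the total, = 86.13%.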